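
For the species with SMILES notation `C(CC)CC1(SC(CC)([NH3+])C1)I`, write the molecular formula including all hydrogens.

Heavy atoms from the SMILES: 9 C, 1 I, 1 N, 1 S.
Implicit hydrogens by atom environment:
  5 × C: 2 H each → 10
  2 × C: 3 H each → 6
  2 × C: no H
  1 × I: no H
  1 × N (charge +1): 3 H
  1 × S: no H
  Total hydrogens = 19.
Net charge +1.
Molecular formula: C9H19INS+

C9H19INS+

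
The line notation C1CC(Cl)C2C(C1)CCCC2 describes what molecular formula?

C10H17Cl

Heavy atoms from the SMILES: 10 C, 1 Cl.
Implicit hydrogens by atom environment:
  7 × C: 2 H each → 14
  3 × C: 1 H each → 3
  1 × Cl: no H
  Total hydrogens = 17.
Molecular formula: C10H17Cl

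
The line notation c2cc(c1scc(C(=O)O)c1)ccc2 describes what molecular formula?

C11H8O2S

Heavy atoms from the SMILES: 11 C, 2 O, 1 S.
Implicit hydrogens by atom environment:
  7 × C (aromatic): 1 H each → 7
  3 × C (aromatic): no H
  1 × C: no H
  1 × O: 1 H
  1 × O: no H
  1 × S (aromatic): no H
  Total hydrogens = 8.
Molecular formula: C11H8O2S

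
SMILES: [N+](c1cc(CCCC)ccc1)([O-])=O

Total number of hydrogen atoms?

Hydrogens are implicit in SMILES; fill each atom to its normal valence:
  4 × C (aromatic): 1 H each → 4
  3 × C: 2 H each → 6
  2 × C (aromatic): no H
  1 × C: 3 H
  1 × N (charge +1): no H
  1 × O: no H
  1 × O (charge -1): no H
  Total hydrogens = 13.

13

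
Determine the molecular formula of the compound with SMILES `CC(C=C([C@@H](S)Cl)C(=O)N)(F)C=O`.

Heavy atoms from the SMILES: 7 C, 1 Cl, 1 F, 1 N, 2 O, 1 S.
Implicit hydrogens by atom environment:
  3 × C: 1 H each → 3
  3 × C: no H
  2 × O: no H
  1 × C: 3 H
  1 × Cl: no H
  1 × F: no H
  1 × N: 2 H
  1 × S: 1 H
  Total hydrogens = 9.
Molecular formula: C7H9ClFNO2S

C7H9ClFNO2S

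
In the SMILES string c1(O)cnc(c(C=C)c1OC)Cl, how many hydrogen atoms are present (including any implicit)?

Hydrogens are implicit in SMILES; fill each atom to its normal valence:
  4 × C (aromatic): no H
  1 × C: 3 H
  1 × C: 2 H
  1 × C (aromatic): 1 H
  1 × C: 1 H
  1 × Cl: no H
  1 × N (aromatic): no H
  1 × O: 1 H
  1 × O: no H
  Total hydrogens = 8.

8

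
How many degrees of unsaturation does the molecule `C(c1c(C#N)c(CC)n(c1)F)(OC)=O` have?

6

Molecular formula from the SMILES: C9H9FN2O2.
DoU = (2C + 2 + N − H − X)/2 = (2·9 + 2 + 2 − 9 − 1)/2 = 12/2 = 6.
(Structurally: 1 ring(s) + 5 π bond(s) = 6.)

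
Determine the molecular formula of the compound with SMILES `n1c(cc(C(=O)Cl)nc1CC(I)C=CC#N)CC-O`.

C12H11ClIN3O2

Heavy atoms from the SMILES: 12 C, 1 Cl, 1 I, 3 N, 2 O.
Implicit hydrogens by atom environment:
  3 × C: 2 H each → 6
  3 × C: 1 H each → 3
  3 × C (aromatic): no H
  2 × C: no H
  2 × N (aromatic): no H
  1 × C (aromatic): 1 H
  1 × Cl: no H
  1 × I: no H
  1 × N: no H
  1 × O: 1 H
  1 × O: no H
  Total hydrogens = 11.
Molecular formula: C12H11ClIN3O2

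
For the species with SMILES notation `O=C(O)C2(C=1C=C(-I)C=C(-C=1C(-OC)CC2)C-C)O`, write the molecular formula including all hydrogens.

C14H17IO4

Heavy atoms from the SMILES: 14 C, 1 I, 4 O.
Implicit hydrogens by atom environment:
  4 × C (aromatic): no H
  3 × C: 2 H each → 6
  2 × C: 3 H each → 6
  2 × C (aromatic): 1 H each → 2
  2 × C: no H
  2 × O: 1 H each → 2
  2 × O: no H
  1 × C: 1 H
  1 × I: no H
  Total hydrogens = 17.
Molecular formula: C14H17IO4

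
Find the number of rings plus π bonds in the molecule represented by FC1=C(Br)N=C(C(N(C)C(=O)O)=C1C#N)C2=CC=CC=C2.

Molecular formula from the SMILES: C14H9BrFN3O2.
DoU = (2C + 2 + N − H − X)/2 = (2·14 + 2 + 3 − 9 − 2)/2 = 22/2 = 11.
(Structurally: 2 ring(s) + 9 π bond(s) = 11.)

11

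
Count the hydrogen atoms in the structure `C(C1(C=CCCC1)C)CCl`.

15

Hydrogens are implicit in SMILES; fill each atom to its normal valence:
  5 × C: 2 H each → 10
  2 × C: 1 H each → 2
  1 × C: 3 H
  1 × C: no H
  1 × Cl: no H
  Total hydrogens = 15.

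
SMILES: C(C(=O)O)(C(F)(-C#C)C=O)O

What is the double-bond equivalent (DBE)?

4

Molecular formula from the SMILES: C6H5FO4.
DoU = (2C + 2 + N − H − X)/2 = (2·6 + 2 + 0 − 5 − 1)/2 = 8/2 = 4.
(Structurally: 0 ring(s) + 4 π bond(s) = 4.)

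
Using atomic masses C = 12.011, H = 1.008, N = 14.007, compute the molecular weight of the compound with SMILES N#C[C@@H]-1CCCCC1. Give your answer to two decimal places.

Molecular formula: C7H11N.
M = 7×12.011 + 11×1.008 + 1×14.007 = 109.17 g/mol.

109.17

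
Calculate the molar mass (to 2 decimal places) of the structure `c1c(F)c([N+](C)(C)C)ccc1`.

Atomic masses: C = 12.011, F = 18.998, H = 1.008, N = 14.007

Molecular formula: C9H13FN+.
M = 9×12.011 + 1×18.998 + 13×1.008 + 1×14.007 = 154.21 g/mol.

154.21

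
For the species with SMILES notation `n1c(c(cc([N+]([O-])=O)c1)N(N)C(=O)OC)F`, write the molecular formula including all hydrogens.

Heavy atoms from the SMILES: 7 C, 1 F, 4 N, 4 O.
Implicit hydrogens by atom environment:
  3 × C (aromatic): no H
  3 × O: no H
  2 × C (aromatic): 1 H each → 2
  1 × C: 3 H
  1 × C: no H
  1 × F: no H
  1 × N: 2 H
  1 × N (aromatic): no H
  1 × N: no H
  1 × N (charge +1): no H
  1 × O (charge -1): no H
  Total hydrogens = 7.
Molecular formula: C7H7FN4O4

C7H7FN4O4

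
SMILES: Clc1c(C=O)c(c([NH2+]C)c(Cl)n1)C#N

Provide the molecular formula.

C8H6Cl2N3O+

Heavy atoms from the SMILES: 8 C, 2 Cl, 3 N, 1 O.
Implicit hydrogens by atom environment:
  5 × C (aromatic): no H
  2 × Cl: no H
  1 × C: 3 H
  1 × C: 1 H
  1 × C: no H
  1 × N (charge +1): 2 H
  1 × N (aromatic): no H
  1 × N: no H
  1 × O: no H
  Total hydrogens = 6.
Net charge +1.
Molecular formula: C8H6Cl2N3O+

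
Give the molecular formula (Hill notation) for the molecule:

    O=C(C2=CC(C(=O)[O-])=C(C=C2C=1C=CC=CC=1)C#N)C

C16H10NO3-

Heavy atoms from the SMILES: 16 C, 1 N, 3 O.
Implicit hydrogens by atom environment:
  7 × C (aromatic): 1 H each → 7
  5 × C (aromatic): no H
  3 × C: no H
  2 × O: no H
  1 × C: 3 H
  1 × N: no H
  1 × O (charge -1): no H
  Total hydrogens = 10.
Net charge -1.
Molecular formula: C16H10NO3-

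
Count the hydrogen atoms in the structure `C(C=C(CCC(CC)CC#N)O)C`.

Hydrogens are implicit in SMILES; fill each atom to its normal valence:
  5 × C: 2 H each → 10
  2 × C: 3 H each → 6
  2 × C: 1 H each → 2
  2 × C: no H
  1 × N: no H
  1 × O: 1 H
  Total hydrogens = 19.

19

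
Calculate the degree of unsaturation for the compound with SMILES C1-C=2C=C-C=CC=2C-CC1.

Molecular formula from the SMILES: C10H12.
DoU = (2C + 2 + N − H − X)/2 = (2·10 + 2 + 0 − 12 − 0)/2 = 10/2 = 5.
(Structurally: 2 ring(s) + 3 π bond(s) = 5.)

5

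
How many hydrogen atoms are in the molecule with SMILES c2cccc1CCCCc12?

Hydrogens are implicit in SMILES; fill each atom to its normal valence:
  4 × C: 2 H each → 8
  4 × C (aromatic): 1 H each → 4
  2 × C (aromatic): no H
  Total hydrogens = 12.

12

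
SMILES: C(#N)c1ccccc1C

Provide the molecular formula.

Heavy atoms from the SMILES: 8 C, 1 N.
Implicit hydrogens by atom environment:
  4 × C (aromatic): 1 H each → 4
  2 × C (aromatic): no H
  1 × C: 3 H
  1 × C: no H
  1 × N: no H
  Total hydrogens = 7.
Molecular formula: C8H7N

C8H7N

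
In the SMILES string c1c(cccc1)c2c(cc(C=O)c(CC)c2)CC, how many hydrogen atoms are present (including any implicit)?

Hydrogens are implicit in SMILES; fill each atom to its normal valence:
  7 × C (aromatic): 1 H each → 7
  5 × C (aromatic): no H
  2 × C: 3 H each → 6
  2 × C: 2 H each → 4
  1 × C: 1 H
  1 × O: no H
  Total hydrogens = 18.

18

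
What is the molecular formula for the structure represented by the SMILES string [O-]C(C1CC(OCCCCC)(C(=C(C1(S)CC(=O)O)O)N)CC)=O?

Heavy atoms from the SMILES: 16 C, 1 N, 6 O, 1 S.
Implicit hydrogens by atom environment:
  7 × C: 2 H each → 14
  6 × C: no H
  3 × O: no H
  2 × C: 3 H each → 6
  2 × O: 1 H each → 2
  1 × C: 1 H
  1 × N: 2 H
  1 × O (charge -1): no H
  1 × S: 1 H
  Total hydrogens = 26.
Net charge -1.
Molecular formula: C16H26NO6S-

C16H26NO6S-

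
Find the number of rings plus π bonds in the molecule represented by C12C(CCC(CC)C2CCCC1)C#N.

Molecular formula from the SMILES: C13H21N.
DoU = (2C + 2 + N − H − X)/2 = (2·13 + 2 + 1 − 21 − 0)/2 = 8/2 = 4.
(Structurally: 2 ring(s) + 2 π bond(s) = 4.)

4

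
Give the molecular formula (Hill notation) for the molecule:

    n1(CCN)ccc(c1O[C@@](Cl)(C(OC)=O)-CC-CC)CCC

Heavy atoms from the SMILES: 16 C, 1 Cl, 2 N, 3 O.
Implicit hydrogens by atom environment:
  7 × C: 2 H each → 14
  3 × C: 3 H each → 9
  3 × O: no H
  2 × C (aromatic): 1 H each → 2
  2 × C (aromatic): no H
  2 × C: no H
  1 × Cl: no H
  1 × N: 2 H
  1 × N (aromatic): no H
  Total hydrogens = 27.
Molecular formula: C16H27ClN2O3

C16H27ClN2O3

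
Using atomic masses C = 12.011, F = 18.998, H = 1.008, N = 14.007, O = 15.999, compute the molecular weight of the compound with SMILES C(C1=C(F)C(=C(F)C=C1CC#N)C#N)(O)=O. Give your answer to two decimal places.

222.15

Molecular formula: C10H4F2N2O2.
M = 10×12.011 + 2×18.998 + 4×1.008 + 2×14.007 + 2×15.999 = 222.15 g/mol.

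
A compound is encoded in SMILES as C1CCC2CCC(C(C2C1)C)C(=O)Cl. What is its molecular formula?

C12H19ClO

Heavy atoms from the SMILES: 12 C, 1 Cl, 1 O.
Implicit hydrogens by atom environment:
  6 × C: 2 H each → 12
  4 × C: 1 H each → 4
  1 × C: 3 H
  1 × C: no H
  1 × Cl: no H
  1 × O: no H
  Total hydrogens = 19.
Molecular formula: C12H19ClO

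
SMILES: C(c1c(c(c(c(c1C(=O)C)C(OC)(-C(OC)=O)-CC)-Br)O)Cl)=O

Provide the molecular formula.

C15H16BrClO6

Heavy atoms from the SMILES: 1 Br, 15 C, 1 Cl, 6 O.
Implicit hydrogens by atom environment:
  6 × C (aromatic): no H
  5 × O: no H
  4 × C: 3 H each → 12
  3 × C: no H
  1 × Br: no H
  1 × C: 2 H
  1 × C: 1 H
  1 × Cl: no H
  1 × O: 1 H
  Total hydrogens = 16.
Molecular formula: C15H16BrClO6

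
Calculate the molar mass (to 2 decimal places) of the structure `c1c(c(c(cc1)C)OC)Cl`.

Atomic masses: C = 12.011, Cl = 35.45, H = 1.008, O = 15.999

Molecular formula: C8H9ClO.
M = 8×12.011 + 1×35.45 + 9×1.008 + 1×15.999 = 156.61 g/mol.

156.61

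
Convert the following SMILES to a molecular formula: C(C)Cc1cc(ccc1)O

C9H12O

Heavy atoms from the SMILES: 9 C, 1 O.
Implicit hydrogens by atom environment:
  4 × C (aromatic): 1 H each → 4
  2 × C: 2 H each → 4
  2 × C (aromatic): no H
  1 × C: 3 H
  1 × O: 1 H
  Total hydrogens = 12.
Molecular formula: C9H12O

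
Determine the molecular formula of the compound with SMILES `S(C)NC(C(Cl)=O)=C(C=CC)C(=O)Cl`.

Heavy atoms from the SMILES: 8 C, 2 Cl, 1 N, 2 O, 1 S.
Implicit hydrogens by atom environment:
  4 × C: no H
  2 × C: 3 H each → 6
  2 × C: 1 H each → 2
  2 × Cl: no H
  2 × O: no H
  1 × N: 1 H
  1 × S: no H
  Total hydrogens = 9.
Molecular formula: C8H9Cl2NO2S

C8H9Cl2NO2S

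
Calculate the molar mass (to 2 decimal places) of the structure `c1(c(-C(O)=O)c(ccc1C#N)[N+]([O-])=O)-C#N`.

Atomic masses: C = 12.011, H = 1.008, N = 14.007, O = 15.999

Molecular formula: C9H3N3O4.
M = 9×12.011 + 3×1.008 + 3×14.007 + 4×15.999 = 217.14 g/mol.

217.14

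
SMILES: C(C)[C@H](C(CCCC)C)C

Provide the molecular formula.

C10H22

Heavy atoms from the SMILES: 10 C.
Implicit hydrogens by atom environment:
  4 × C: 3 H each → 12
  4 × C: 2 H each → 8
  2 × C: 1 H each → 2
  Total hydrogens = 22.
Molecular formula: C10H22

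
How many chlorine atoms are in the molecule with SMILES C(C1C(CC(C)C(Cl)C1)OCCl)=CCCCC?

2

The symbol for chlorine appears 2 times in the SMILES.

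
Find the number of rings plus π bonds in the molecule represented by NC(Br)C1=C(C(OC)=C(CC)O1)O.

3

Molecular formula from the SMILES: C8H12BrNO3.
DoU = (2C + 2 + N − H − X)/2 = (2·8 + 2 + 1 − 12 − 1)/2 = 6/2 = 3.
(Structurally: 1 ring(s) + 2 π bond(s) = 3.)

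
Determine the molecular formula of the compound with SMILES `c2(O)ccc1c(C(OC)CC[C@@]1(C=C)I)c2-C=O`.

Heavy atoms from the SMILES: 14 C, 1 I, 3 O.
Implicit hydrogens by atom environment:
  4 × C (aromatic): no H
  3 × C: 2 H each → 6
  3 × C: 1 H each → 3
  2 × C (aromatic): 1 H each → 2
  2 × O: no H
  1 × C: 3 H
  1 × C: no H
  1 × I: no H
  1 × O: 1 H
  Total hydrogens = 15.
Molecular formula: C14H15IO3

C14H15IO3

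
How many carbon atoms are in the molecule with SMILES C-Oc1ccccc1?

7

The symbol for carbon appears 7 times in the SMILES. Lowercase c denotes aromatic carbon and counts toward C.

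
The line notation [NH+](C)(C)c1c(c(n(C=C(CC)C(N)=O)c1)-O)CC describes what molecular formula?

C13H22N3O2+

Heavy atoms from the SMILES: 13 C, 3 N, 2 O.
Implicit hydrogens by atom environment:
  4 × C: 3 H each → 12
  3 × C (aromatic): no H
  2 × C: 2 H each → 4
  2 × C: no H
  1 × C (aromatic): 1 H
  1 × C: 1 H
  1 × N: 2 H
  1 × N (charge +1): 1 H
  1 × N (aromatic): no H
  1 × O: 1 H
  1 × O: no H
  Total hydrogens = 22.
Net charge +1.
Molecular formula: C13H22N3O2+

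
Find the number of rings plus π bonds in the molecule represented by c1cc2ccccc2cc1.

Molecular formula from the SMILES: C10H8.
DoU = (2C + 2 + N − H − X)/2 = (2·10 + 2 + 0 − 8 − 0)/2 = 14/2 = 7.
(Structurally: 2 ring(s) + 5 π bond(s) = 7.)

7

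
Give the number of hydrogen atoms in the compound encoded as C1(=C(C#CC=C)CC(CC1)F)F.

10

Hydrogens are implicit in SMILES; fill each atom to its normal valence:
  4 × C: 2 H each → 8
  4 × C: no H
  2 × C: 1 H each → 2
  2 × F: no H
  Total hydrogens = 10.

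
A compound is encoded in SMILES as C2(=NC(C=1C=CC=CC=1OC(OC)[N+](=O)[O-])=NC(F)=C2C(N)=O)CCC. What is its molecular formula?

C16H17FN4O5

Heavy atoms from the SMILES: 16 C, 1 F, 4 N, 5 O.
Implicit hydrogens by atom environment:
  6 × C (aromatic): no H
  4 × C (aromatic): 1 H each → 4
  4 × O: no H
  2 × C: 3 H each → 6
  2 × C: 2 H each → 4
  2 × N (aromatic): no H
  1 × C: 1 H
  1 × C: no H
  1 × F: no H
  1 × N: 2 H
  1 × N (charge +1): no H
  1 × O (charge -1): no H
  Total hydrogens = 17.
Molecular formula: C16H17FN4O5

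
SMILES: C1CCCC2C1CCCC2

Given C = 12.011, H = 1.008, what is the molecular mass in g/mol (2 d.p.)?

Molecular formula: C10H18.
M = 10×12.011 + 18×1.008 = 138.25 g/mol.

138.25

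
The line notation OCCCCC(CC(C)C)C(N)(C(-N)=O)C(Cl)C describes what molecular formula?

Heavy atoms from the SMILES: 13 C, 1 Cl, 2 N, 2 O.
Implicit hydrogens by atom environment:
  5 × C: 2 H each → 10
  3 × C: 3 H each → 9
  3 × C: 1 H each → 3
  2 × C: no H
  2 × N: 2 H each → 4
  1 × Cl: no H
  1 × O: 1 H
  1 × O: no H
  Total hydrogens = 27.
Molecular formula: C13H27ClN2O2

C13H27ClN2O2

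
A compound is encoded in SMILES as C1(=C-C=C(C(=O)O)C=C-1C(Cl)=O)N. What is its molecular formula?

C8H6ClNO3

Heavy atoms from the SMILES: 8 C, 1 Cl, 1 N, 3 O.
Implicit hydrogens by atom environment:
  3 × C (aromatic): 1 H each → 3
  3 × C (aromatic): no H
  2 × C: no H
  2 × O: no H
  1 × Cl: no H
  1 × N: 2 H
  1 × O: 1 H
  Total hydrogens = 6.
Molecular formula: C8H6ClNO3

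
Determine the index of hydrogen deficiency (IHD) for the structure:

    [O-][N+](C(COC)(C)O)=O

1

Molecular formula from the SMILES: C4H9NO4.
DoU = (2C + 2 + N − H − X)/2 = (2·4 + 2 + 1 − 9 − 0)/2 = 2/2 = 1.
(Structurally: 0 ring(s) + 1 π bond(s) = 1.)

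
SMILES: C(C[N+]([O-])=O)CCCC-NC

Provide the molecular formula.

C7H16N2O2

Heavy atoms from the SMILES: 7 C, 2 N, 2 O.
Implicit hydrogens by atom environment:
  6 × C: 2 H each → 12
  1 × C: 3 H
  1 × N: 1 H
  1 × N (charge +1): no H
  1 × O: no H
  1 × O (charge -1): no H
  Total hydrogens = 16.
Molecular formula: C7H16N2O2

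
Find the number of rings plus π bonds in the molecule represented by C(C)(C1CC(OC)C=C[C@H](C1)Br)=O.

3

Molecular formula from the SMILES: C10H15BrO2.
DoU = (2C + 2 + N − H − X)/2 = (2·10 + 2 + 0 − 15 − 1)/2 = 6/2 = 3.
(Structurally: 1 ring(s) + 2 π bond(s) = 3.)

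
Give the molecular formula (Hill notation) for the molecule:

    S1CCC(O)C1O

C4H8O2S

Heavy atoms from the SMILES: 4 C, 2 O, 1 S.
Implicit hydrogens by atom environment:
  2 × C: 2 H each → 4
  2 × C: 1 H each → 2
  2 × O: 1 H each → 2
  1 × S: no H
  Total hydrogens = 8.
Molecular formula: C4H8O2S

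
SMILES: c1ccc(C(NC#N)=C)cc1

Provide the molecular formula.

Heavy atoms from the SMILES: 9 C, 2 N.
Implicit hydrogens by atom environment:
  5 × C (aromatic): 1 H each → 5
  2 × C: no H
  1 × C: 2 H
  1 × C (aromatic): no H
  1 × N: 1 H
  1 × N: no H
  Total hydrogens = 8.
Molecular formula: C9H8N2

C9H8N2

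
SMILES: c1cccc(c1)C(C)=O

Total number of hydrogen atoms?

Hydrogens are implicit in SMILES; fill each atom to its normal valence:
  5 × C (aromatic): 1 H each → 5
  1 × C: 3 H
  1 × C (aromatic): no H
  1 × C: no H
  1 × O: no H
  Total hydrogens = 8.

8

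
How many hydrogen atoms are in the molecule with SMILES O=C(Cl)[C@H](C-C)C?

Hydrogens are implicit in SMILES; fill each atom to its normal valence:
  2 × C: 3 H each → 6
  1 × C: 2 H
  1 × C: 1 H
  1 × C: no H
  1 × Cl: no H
  1 × O: no H
  Total hydrogens = 9.

9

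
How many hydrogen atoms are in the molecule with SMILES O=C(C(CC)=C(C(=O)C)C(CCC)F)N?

18

Hydrogens are implicit in SMILES; fill each atom to its normal valence:
  4 × C: no H
  3 × C: 3 H each → 9
  3 × C: 2 H each → 6
  2 × O: no H
  1 × C: 1 H
  1 × F: no H
  1 × N: 2 H
  Total hydrogens = 18.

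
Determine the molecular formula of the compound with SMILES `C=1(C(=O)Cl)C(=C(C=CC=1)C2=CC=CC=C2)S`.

C13H9ClOS

Heavy atoms from the SMILES: 13 C, 1 Cl, 1 O, 1 S.
Implicit hydrogens by atom environment:
  8 × C (aromatic): 1 H each → 8
  4 × C (aromatic): no H
  1 × C: no H
  1 × Cl: no H
  1 × O: no H
  1 × S: 1 H
  Total hydrogens = 9.
Molecular formula: C13H9ClOS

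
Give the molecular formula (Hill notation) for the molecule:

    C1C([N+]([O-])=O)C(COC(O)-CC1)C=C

C9H15NO4

Heavy atoms from the SMILES: 9 C, 1 N, 4 O.
Implicit hydrogens by atom environment:
  5 × C: 2 H each → 10
  4 × C: 1 H each → 4
  2 × O: no H
  1 × N (charge +1): no H
  1 × O: 1 H
  1 × O (charge -1): no H
  Total hydrogens = 15.
Molecular formula: C9H15NO4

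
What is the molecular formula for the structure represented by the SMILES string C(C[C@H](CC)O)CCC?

C8H18O

Heavy atoms from the SMILES: 8 C, 1 O.
Implicit hydrogens by atom environment:
  5 × C: 2 H each → 10
  2 × C: 3 H each → 6
  1 × C: 1 H
  1 × O: 1 H
  Total hydrogens = 18.
Molecular formula: C8H18O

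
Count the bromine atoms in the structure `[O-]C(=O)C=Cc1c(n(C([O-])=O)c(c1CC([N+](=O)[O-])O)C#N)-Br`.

1

The symbol for bromine appears 1 time in the SMILES.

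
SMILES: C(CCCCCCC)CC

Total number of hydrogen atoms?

Hydrogens are implicit in SMILES; fill each atom to its normal valence:
  8 × C: 2 H each → 16
  2 × C: 3 H each → 6
  Total hydrogens = 22.

22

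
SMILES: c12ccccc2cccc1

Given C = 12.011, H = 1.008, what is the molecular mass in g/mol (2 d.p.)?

Molecular formula: C10H8.
M = 10×12.011 + 8×1.008 = 128.17 g/mol.

128.17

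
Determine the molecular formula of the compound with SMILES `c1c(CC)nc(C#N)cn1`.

C7H7N3

Heavy atoms from the SMILES: 7 C, 3 N.
Implicit hydrogens by atom environment:
  2 × C (aromatic): 1 H each → 2
  2 × C (aromatic): no H
  2 × N (aromatic): no H
  1 × C: 3 H
  1 × C: 2 H
  1 × C: no H
  1 × N: no H
  Total hydrogens = 7.
Molecular formula: C7H7N3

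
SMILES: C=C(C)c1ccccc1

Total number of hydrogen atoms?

Hydrogens are implicit in SMILES; fill each atom to its normal valence:
  5 × C (aromatic): 1 H each → 5
  1 × C: 3 H
  1 × C: 2 H
  1 × C: no H
  1 × C (aromatic): no H
  Total hydrogens = 10.

10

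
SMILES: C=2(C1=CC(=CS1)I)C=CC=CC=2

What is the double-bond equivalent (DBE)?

7

Molecular formula from the SMILES: C10H7IS.
DoU = (2C + 2 + N − H − X)/2 = (2·10 + 2 + 0 − 7 − 1)/2 = 14/2 = 7.
(Structurally: 2 ring(s) + 5 π bond(s) = 7.)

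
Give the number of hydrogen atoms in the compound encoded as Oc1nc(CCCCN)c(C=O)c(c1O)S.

Hydrogens are implicit in SMILES; fill each atom to its normal valence:
  5 × C (aromatic): no H
  4 × C: 2 H each → 8
  2 × O: 1 H each → 2
  1 × C: 1 H
  1 × N: 2 H
  1 × N (aromatic): no H
  1 × O: no H
  1 × S: 1 H
  Total hydrogens = 14.

14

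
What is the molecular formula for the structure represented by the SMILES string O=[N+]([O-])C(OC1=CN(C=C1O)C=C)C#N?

C8H7N3O4

Heavy atoms from the SMILES: 8 C, 3 N, 4 O.
Implicit hydrogens by atom environment:
  2 × C (aromatic): 1 H each → 2
  2 × C: 1 H each → 2
  2 × C (aromatic): no H
  2 × O: no H
  1 × C: 2 H
  1 × C: no H
  1 × N (aromatic): no H
  1 × N: no H
  1 × N (charge +1): no H
  1 × O: 1 H
  1 × O (charge -1): no H
  Total hydrogens = 7.
Molecular formula: C8H7N3O4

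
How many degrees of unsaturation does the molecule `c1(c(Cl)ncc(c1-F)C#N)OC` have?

Molecular formula from the SMILES: C7H4ClFN2O.
DoU = (2C + 2 + N − H − X)/2 = (2·7 + 2 + 2 − 4 − 2)/2 = 12/2 = 6.
(Structurally: 1 ring(s) + 5 π bond(s) = 6.)

6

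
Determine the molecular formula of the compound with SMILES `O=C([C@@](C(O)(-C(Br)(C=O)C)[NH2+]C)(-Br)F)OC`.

Heavy atoms from the SMILES: 2 Br, 8 C, 1 F, 1 N, 4 O.
Implicit hydrogens by atom environment:
  4 × C: no H
  3 × C: 3 H each → 9
  3 × O: no H
  2 × Br: no H
  1 × C: 1 H
  1 × F: no H
  1 × N (charge +1): 2 H
  1 × O: 1 H
  Total hydrogens = 13.
Net charge +1.
Molecular formula: C8H13Br2FNO4+

C8H13Br2FNO4+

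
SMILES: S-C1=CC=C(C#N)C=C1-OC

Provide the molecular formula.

C8H7NOS

Heavy atoms from the SMILES: 8 C, 1 N, 1 O, 1 S.
Implicit hydrogens by atom environment:
  3 × C (aromatic): 1 H each → 3
  3 × C (aromatic): no H
  1 × C: 3 H
  1 × C: no H
  1 × N: no H
  1 × O: no H
  1 × S: 1 H
  Total hydrogens = 7.
Molecular formula: C8H7NOS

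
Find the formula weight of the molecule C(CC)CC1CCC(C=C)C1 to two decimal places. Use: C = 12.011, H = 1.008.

152.28

Molecular formula: C11H20.
M = 11×12.011 + 20×1.008 = 152.28 g/mol.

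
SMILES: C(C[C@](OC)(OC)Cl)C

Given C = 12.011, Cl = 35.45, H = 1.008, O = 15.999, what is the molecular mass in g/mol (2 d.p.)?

152.62

Molecular formula: C6H13ClO2.
M = 6×12.011 + 1×35.45 + 13×1.008 + 2×15.999 = 152.62 g/mol.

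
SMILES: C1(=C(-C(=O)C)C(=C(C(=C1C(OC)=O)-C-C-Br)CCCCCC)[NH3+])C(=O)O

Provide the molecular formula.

Heavy atoms from the SMILES: 1 Br, 19 C, 1 N, 5 O.
Implicit hydrogens by atom environment:
  7 × C: 2 H each → 14
  6 × C (aromatic): no H
  4 × O: no H
  3 × C: 3 H each → 9
  3 × C: no H
  1 × Br: no H
  1 × N (charge +1): 3 H
  1 × O: 1 H
  Total hydrogens = 27.
Net charge +1.
Molecular formula: C19H27BrNO5+

C19H27BrNO5+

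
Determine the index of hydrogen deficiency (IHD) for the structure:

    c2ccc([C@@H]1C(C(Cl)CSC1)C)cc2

Molecular formula from the SMILES: C12H15ClS.
DoU = (2C + 2 + N − H − X)/2 = (2·12 + 2 + 0 − 15 − 1)/2 = 10/2 = 5.
(Structurally: 2 ring(s) + 3 π bond(s) = 5.)

5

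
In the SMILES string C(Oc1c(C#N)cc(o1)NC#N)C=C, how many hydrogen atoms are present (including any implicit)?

7

Hydrogens are implicit in SMILES; fill each atom to its normal valence:
  3 × C (aromatic): no H
  2 × C: 2 H each → 4
  2 × C: no H
  2 × N: no H
  1 × C (aromatic): 1 H
  1 × C: 1 H
  1 × N: 1 H
  1 × O (aromatic): no H
  1 × O: no H
  Total hydrogens = 7.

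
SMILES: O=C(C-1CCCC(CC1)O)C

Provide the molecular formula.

Heavy atoms from the SMILES: 9 C, 2 O.
Implicit hydrogens by atom environment:
  5 × C: 2 H each → 10
  2 × C: 1 H each → 2
  1 × C: 3 H
  1 × C: no H
  1 × O: 1 H
  1 × O: no H
  Total hydrogens = 16.
Molecular formula: C9H16O2

C9H16O2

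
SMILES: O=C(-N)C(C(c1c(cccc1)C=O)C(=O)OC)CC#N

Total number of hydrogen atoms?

Hydrogens are implicit in SMILES; fill each atom to its normal valence:
  4 × C (aromatic): 1 H each → 4
  4 × O: no H
  3 × C: 1 H each → 3
  3 × C: no H
  2 × C (aromatic): no H
  1 × C: 3 H
  1 × C: 2 H
  1 × N: 2 H
  1 × N: no H
  Total hydrogens = 14.

14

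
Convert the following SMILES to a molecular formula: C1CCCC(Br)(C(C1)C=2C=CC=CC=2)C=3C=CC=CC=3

C19H21Br

Heavy atoms from the SMILES: 1 Br, 19 C.
Implicit hydrogens by atom environment:
  10 × C (aromatic): 1 H each → 10
  5 × C: 2 H each → 10
  2 × C (aromatic): no H
  1 × Br: no H
  1 × C: 1 H
  1 × C: no H
  Total hydrogens = 21.
Molecular formula: C19H21Br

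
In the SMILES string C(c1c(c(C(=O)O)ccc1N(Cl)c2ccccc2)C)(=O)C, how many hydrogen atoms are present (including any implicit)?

14

Hydrogens are implicit in SMILES; fill each atom to its normal valence:
  7 × C (aromatic): 1 H each → 7
  5 × C (aromatic): no H
  2 × C: 3 H each → 6
  2 × C: no H
  2 × O: no H
  1 × Cl: no H
  1 × N: no H
  1 × O: 1 H
  Total hydrogens = 14.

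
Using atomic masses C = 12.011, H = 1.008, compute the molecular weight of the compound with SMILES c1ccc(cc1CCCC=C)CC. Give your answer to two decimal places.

174.29

Molecular formula: C13H18.
M = 13×12.011 + 18×1.008 = 174.29 g/mol.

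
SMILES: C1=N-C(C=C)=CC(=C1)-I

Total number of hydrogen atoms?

6

Hydrogens are implicit in SMILES; fill each atom to its normal valence:
  3 × C (aromatic): 1 H each → 3
  2 × C (aromatic): no H
  1 × C: 2 H
  1 × C: 1 H
  1 × I: no H
  1 × N (aromatic): no H
  Total hydrogens = 6.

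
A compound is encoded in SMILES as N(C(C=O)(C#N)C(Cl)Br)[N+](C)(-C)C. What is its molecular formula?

Heavy atoms from the SMILES: 1 Br, 7 C, 1 Cl, 3 N, 1 O.
Implicit hydrogens by atom environment:
  3 × C: 3 H each → 9
  2 × C: 1 H each → 2
  2 × C: no H
  1 × Br: no H
  1 × Cl: no H
  1 × N: 1 H
  1 × N: no H
  1 × N (charge +1): no H
  1 × O: no H
  Total hydrogens = 12.
Net charge +1.
Molecular formula: C7H12BrClN3O+

C7H12BrClN3O+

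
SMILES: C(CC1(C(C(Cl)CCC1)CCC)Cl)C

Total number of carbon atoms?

12

The symbol for carbon appears 12 times in the SMILES. (Cl is a single chlorine, not C + l.)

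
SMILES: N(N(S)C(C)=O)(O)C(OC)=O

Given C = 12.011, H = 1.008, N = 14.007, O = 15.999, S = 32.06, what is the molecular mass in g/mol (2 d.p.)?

Molecular formula: C4H8N2O4S.
M = 4×12.011 + 8×1.008 + 2×14.007 + 4×15.999 + 1×32.06 = 180.18 g/mol.

180.18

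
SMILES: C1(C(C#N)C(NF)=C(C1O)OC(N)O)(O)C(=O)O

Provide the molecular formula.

C8H10FN3O6

Heavy atoms from the SMILES: 8 C, 1 F, 3 N, 6 O.
Implicit hydrogens by atom environment:
  5 × C: no H
  4 × O: 1 H each → 4
  3 × C: 1 H each → 3
  2 × O: no H
  1 × F: no H
  1 × N: 2 H
  1 × N: 1 H
  1 × N: no H
  Total hydrogens = 10.
Molecular formula: C8H10FN3O6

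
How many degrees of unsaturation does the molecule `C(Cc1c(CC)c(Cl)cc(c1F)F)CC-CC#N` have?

Molecular formula from the SMILES: C14H16ClF2N.
DoU = (2C + 2 + N − H − X)/2 = (2·14 + 2 + 1 − 16 − 3)/2 = 12/2 = 6.
(Structurally: 1 ring(s) + 5 π bond(s) = 6.)

6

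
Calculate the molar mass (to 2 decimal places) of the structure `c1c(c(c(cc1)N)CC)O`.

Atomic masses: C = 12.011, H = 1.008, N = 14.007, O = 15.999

137.18

Molecular formula: C8H11NO.
M = 8×12.011 + 11×1.008 + 1×14.007 + 1×15.999 = 137.18 g/mol.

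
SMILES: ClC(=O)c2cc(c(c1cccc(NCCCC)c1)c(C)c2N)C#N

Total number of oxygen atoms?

1

The symbol for oxygen appears 1 time in the SMILES.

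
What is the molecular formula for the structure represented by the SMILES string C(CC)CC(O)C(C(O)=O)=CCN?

Heavy atoms from the SMILES: 9 C, 1 N, 3 O.
Implicit hydrogens by atom environment:
  4 × C: 2 H each → 8
  2 × C: 1 H each → 2
  2 × C: no H
  2 × O: 1 H each → 2
  1 × C: 3 H
  1 × N: 2 H
  1 × O: no H
  Total hydrogens = 17.
Molecular formula: C9H17NO3

C9H17NO3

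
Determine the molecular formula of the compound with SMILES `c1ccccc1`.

C6H6

Heavy atoms from the SMILES: 6 C.
Implicit hydrogens by atom environment:
  6 × C (aromatic): 1 H each → 6
  Total hydrogens = 6.
Molecular formula: C6H6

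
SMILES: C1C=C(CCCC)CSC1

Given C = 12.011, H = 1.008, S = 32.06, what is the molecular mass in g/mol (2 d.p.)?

Molecular formula: C9H16S.
M = 9×12.011 + 16×1.008 + 1×32.06 = 156.29 g/mol.

156.29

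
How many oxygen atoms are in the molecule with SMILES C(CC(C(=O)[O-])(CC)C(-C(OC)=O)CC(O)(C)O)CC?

6

The symbol for oxygen appears 6 times in the SMILES.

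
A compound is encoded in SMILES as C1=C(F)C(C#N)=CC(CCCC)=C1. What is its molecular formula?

Heavy atoms from the SMILES: 11 C, 1 F, 1 N.
Implicit hydrogens by atom environment:
  3 × C: 2 H each → 6
  3 × C (aromatic): 1 H each → 3
  3 × C (aromatic): no H
  1 × C: 3 H
  1 × C: no H
  1 × F: no H
  1 × N: no H
  Total hydrogens = 12.
Molecular formula: C11H12FN

C11H12FN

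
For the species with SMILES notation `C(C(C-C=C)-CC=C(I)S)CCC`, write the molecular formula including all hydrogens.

C11H19IS

Heavy atoms from the SMILES: 11 C, 1 I, 1 S.
Implicit hydrogens by atom environment:
  6 × C: 2 H each → 12
  3 × C: 1 H each → 3
  1 × C: 3 H
  1 × C: no H
  1 × I: no H
  1 × S: 1 H
  Total hydrogens = 19.
Molecular formula: C11H19IS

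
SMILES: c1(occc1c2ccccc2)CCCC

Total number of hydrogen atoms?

Hydrogens are implicit in SMILES; fill each atom to its normal valence:
  7 × C (aromatic): 1 H each → 7
  3 × C: 2 H each → 6
  3 × C (aromatic): no H
  1 × C: 3 H
  1 × O (aromatic): no H
  Total hydrogens = 16.

16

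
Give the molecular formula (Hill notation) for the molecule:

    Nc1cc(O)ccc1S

C6H7NOS

Heavy atoms from the SMILES: 6 C, 1 N, 1 O, 1 S.
Implicit hydrogens by atom environment:
  3 × C (aromatic): 1 H each → 3
  3 × C (aromatic): no H
  1 × N: 2 H
  1 × O: 1 H
  1 × S: 1 H
  Total hydrogens = 7.
Molecular formula: C6H7NOS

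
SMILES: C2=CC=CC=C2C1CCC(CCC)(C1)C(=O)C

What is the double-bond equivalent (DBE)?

Molecular formula from the SMILES: C16H22O.
DoU = (2C + 2 + N − H − X)/2 = (2·16 + 2 + 0 − 22 − 0)/2 = 12/2 = 6.
(Structurally: 2 ring(s) + 4 π bond(s) = 6.)

6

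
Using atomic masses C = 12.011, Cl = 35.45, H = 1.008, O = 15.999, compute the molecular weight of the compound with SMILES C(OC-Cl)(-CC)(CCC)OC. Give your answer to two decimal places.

Molecular formula: C8H17ClO2.
M = 8×12.011 + 1×35.45 + 17×1.008 + 2×15.999 = 180.67 g/mol.

180.67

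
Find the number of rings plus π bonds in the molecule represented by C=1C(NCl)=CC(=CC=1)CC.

Molecular formula from the SMILES: C8H10ClN.
DoU = (2C + 2 + N − H − X)/2 = (2·8 + 2 + 1 − 10 − 1)/2 = 8/2 = 4.
(Structurally: 1 ring(s) + 3 π bond(s) = 4.)

4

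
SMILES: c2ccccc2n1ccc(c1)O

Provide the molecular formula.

C10H9NO

Heavy atoms from the SMILES: 10 C, 1 N, 1 O.
Implicit hydrogens by atom environment:
  8 × C (aromatic): 1 H each → 8
  2 × C (aromatic): no H
  1 × N (aromatic): no H
  1 × O: 1 H
  Total hydrogens = 9.
Molecular formula: C10H9NO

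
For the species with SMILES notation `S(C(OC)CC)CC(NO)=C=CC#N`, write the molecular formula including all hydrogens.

Heavy atoms from the SMILES: 9 C, 2 N, 2 O, 1 S.
Implicit hydrogens by atom environment:
  3 × C: no H
  2 × C: 3 H each → 6
  2 × C: 2 H each → 4
  2 × C: 1 H each → 2
  1 × N: 1 H
  1 × N: no H
  1 × O: 1 H
  1 × O: no H
  1 × S: no H
  Total hydrogens = 14.
Molecular formula: C9H14N2O2S

C9H14N2O2S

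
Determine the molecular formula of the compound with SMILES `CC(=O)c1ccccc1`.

Heavy atoms from the SMILES: 8 C, 1 O.
Implicit hydrogens by atom environment:
  5 × C (aromatic): 1 H each → 5
  1 × C: 3 H
  1 × C (aromatic): no H
  1 × C: no H
  1 × O: no H
  Total hydrogens = 8.
Molecular formula: C8H8O

C8H8O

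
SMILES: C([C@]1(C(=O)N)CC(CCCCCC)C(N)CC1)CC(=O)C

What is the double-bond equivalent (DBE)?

3

Molecular formula from the SMILES: C17H32N2O2.
DoU = (2C + 2 + N − H − X)/2 = (2·17 + 2 + 2 − 32 − 0)/2 = 6/2 = 3.
(Structurally: 1 ring(s) + 2 π bond(s) = 3.)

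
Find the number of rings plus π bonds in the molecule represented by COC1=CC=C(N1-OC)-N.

Molecular formula from the SMILES: C6H10N2O2.
DoU = (2C + 2 + N − H − X)/2 = (2·6 + 2 + 2 − 10 − 0)/2 = 6/2 = 3.
(Structurally: 1 ring(s) + 2 π bond(s) = 3.)

3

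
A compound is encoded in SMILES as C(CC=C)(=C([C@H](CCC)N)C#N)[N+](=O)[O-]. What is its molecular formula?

Heavy atoms from the SMILES: 10 C, 3 N, 2 O.
Implicit hydrogens by atom environment:
  4 × C: 2 H each → 8
  3 × C: no H
  2 × C: 1 H each → 2
  1 × C: 3 H
  1 × N: 2 H
  1 × N (charge +1): no H
  1 × N: no H
  1 × O: no H
  1 × O (charge -1): no H
  Total hydrogens = 15.
Molecular formula: C10H15N3O2

C10H15N3O2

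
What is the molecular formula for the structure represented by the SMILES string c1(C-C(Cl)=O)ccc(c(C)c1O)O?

Heavy atoms from the SMILES: 9 C, 1 Cl, 3 O.
Implicit hydrogens by atom environment:
  4 × C (aromatic): no H
  2 × C (aromatic): 1 H each → 2
  2 × O: 1 H each → 2
  1 × C: 3 H
  1 × C: 2 H
  1 × C: no H
  1 × Cl: no H
  1 × O: no H
  Total hydrogens = 9.
Molecular formula: C9H9ClO3

C9H9ClO3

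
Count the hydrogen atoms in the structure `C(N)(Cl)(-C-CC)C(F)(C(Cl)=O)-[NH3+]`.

12

Hydrogens are implicit in SMILES; fill each atom to its normal valence:
  3 × C: no H
  2 × C: 2 H each → 4
  2 × Cl: no H
  1 × C: 3 H
  1 × F: no H
  1 × N (charge +1): 3 H
  1 × N: 2 H
  1 × O: no H
  Total hydrogens = 12.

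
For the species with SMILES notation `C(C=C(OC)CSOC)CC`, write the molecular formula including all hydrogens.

Heavy atoms from the SMILES: 8 C, 2 O, 1 S.
Implicit hydrogens by atom environment:
  3 × C: 3 H each → 9
  3 × C: 2 H each → 6
  2 × O: no H
  1 × C: 1 H
  1 × C: no H
  1 × S: no H
  Total hydrogens = 16.
Molecular formula: C8H16O2S

C8H16O2S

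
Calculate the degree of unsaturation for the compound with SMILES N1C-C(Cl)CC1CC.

1

Molecular formula from the SMILES: C6H12ClN.
DoU = (2C + 2 + N − H − X)/2 = (2·6 + 2 + 1 − 12 − 1)/2 = 2/2 = 1.
(Structurally: 1 ring(s) + 0 π bond(s) = 1.)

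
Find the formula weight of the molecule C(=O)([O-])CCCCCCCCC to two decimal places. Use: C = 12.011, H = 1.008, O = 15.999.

Molecular formula: C10H19O2-.
M = 10×12.011 + 19×1.008 + 2×15.999 = 171.26 g/mol.

171.26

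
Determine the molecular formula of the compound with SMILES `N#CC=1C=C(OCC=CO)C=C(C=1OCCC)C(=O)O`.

Heavy atoms from the SMILES: 14 C, 1 N, 5 O.
Implicit hydrogens by atom environment:
  4 × C (aromatic): no H
  3 × C: 2 H each → 6
  3 × O: no H
  2 × C (aromatic): 1 H each → 2
  2 × C: 1 H each → 2
  2 × C: no H
  2 × O: 1 H each → 2
  1 × C: 3 H
  1 × N: no H
  Total hydrogens = 15.
Molecular formula: C14H15NO5

C14H15NO5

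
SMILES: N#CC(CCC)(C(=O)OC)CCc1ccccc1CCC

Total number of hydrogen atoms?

Hydrogens are implicit in SMILES; fill each atom to its normal valence:
  6 × C: 2 H each → 12
  4 × C (aromatic): 1 H each → 4
  3 × C: 3 H each → 9
  3 × C: no H
  2 × C (aromatic): no H
  2 × O: no H
  1 × N: no H
  Total hydrogens = 25.

25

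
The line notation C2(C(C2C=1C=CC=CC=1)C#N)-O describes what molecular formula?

Heavy atoms from the SMILES: 10 C, 1 N, 1 O.
Implicit hydrogens by atom environment:
  5 × C (aromatic): 1 H each → 5
  3 × C: 1 H each → 3
  1 × C: no H
  1 × C (aromatic): no H
  1 × N: no H
  1 × O: 1 H
  Total hydrogens = 9.
Molecular formula: C10H9NO

C10H9NO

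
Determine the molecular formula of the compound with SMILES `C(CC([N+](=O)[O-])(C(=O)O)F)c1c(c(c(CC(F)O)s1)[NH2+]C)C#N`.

C12H14F2N3O5S+

Heavy atoms from the SMILES: 12 C, 2 F, 3 N, 5 O, 1 S.
Implicit hydrogens by atom environment:
  4 × C (aromatic): no H
  3 × C: 2 H each → 6
  3 × C: no H
  2 × F: no H
  2 × O: 1 H each → 2
  2 × O: no H
  1 × C: 3 H
  1 × C: 1 H
  1 × N (charge +1): 2 H
  1 × N: no H
  1 × N (charge +1): no H
  1 × O (charge -1): no H
  1 × S (aromatic): no H
  Total hydrogens = 14.
Net charge +1.
Molecular formula: C12H14F2N3O5S+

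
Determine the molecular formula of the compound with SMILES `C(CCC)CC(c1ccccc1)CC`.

Heavy atoms from the SMILES: 14 C.
Implicit hydrogens by atom environment:
  5 × C: 2 H each → 10
  5 × C (aromatic): 1 H each → 5
  2 × C: 3 H each → 6
  1 × C: 1 H
  1 × C (aromatic): no H
  Total hydrogens = 22.
Molecular formula: C14H22

C14H22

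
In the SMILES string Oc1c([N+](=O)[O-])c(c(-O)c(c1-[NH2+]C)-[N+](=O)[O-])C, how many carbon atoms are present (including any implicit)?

The symbol for carbon appears 8 times in the SMILES. Lowercase c denotes aromatic carbon and counts toward C.

8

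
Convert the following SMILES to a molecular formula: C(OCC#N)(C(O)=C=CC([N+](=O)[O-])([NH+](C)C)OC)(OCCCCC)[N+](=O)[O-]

C15H25N4O8+

Heavy atoms from the SMILES: 15 C, 4 N, 8 O.
Implicit hydrogens by atom environment:
  5 × C: 2 H each → 10
  5 × C: no H
  5 × O: no H
  4 × C: 3 H each → 12
  2 × N (charge +1): no H
  2 × O (charge -1): no H
  1 × C: 1 H
  1 × N (charge +1): 1 H
  1 × N: no H
  1 × O: 1 H
  Total hydrogens = 25.
Net charge +1.
Molecular formula: C15H25N4O8+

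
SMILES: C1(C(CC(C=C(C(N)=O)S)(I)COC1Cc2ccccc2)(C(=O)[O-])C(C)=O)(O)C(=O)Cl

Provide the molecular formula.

Heavy atoms from the SMILES: 20 C, 1 Cl, 1 I, 1 N, 7 O, 1 S.
Implicit hydrogens by atom environment:
  8 × C: no H
  5 × C (aromatic): 1 H each → 5
  5 × O: no H
  3 × C: 2 H each → 6
  2 × C: 1 H each → 2
  1 × C: 3 H
  1 × C (aromatic): no H
  1 × Cl: no H
  1 × I: no H
  1 × N: 2 H
  1 × O: 1 H
  1 × O (charge -1): no H
  1 × S: 1 H
  Total hydrogens = 20.
Net charge -1.
Molecular formula: C20H20ClINO7S-

C20H20ClINO7S-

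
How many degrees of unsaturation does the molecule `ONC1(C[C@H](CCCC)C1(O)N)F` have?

Molecular formula from the SMILES: C8H17FN2O2.
DoU = (2C + 2 + N − H − X)/2 = (2·8 + 2 + 2 − 17 − 1)/2 = 2/2 = 1.
(Structurally: 1 ring(s) + 0 π bond(s) = 1.)

1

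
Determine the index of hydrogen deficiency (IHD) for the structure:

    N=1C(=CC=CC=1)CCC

Molecular formula from the SMILES: C8H11N.
DoU = (2C + 2 + N − H − X)/2 = (2·8 + 2 + 1 − 11 − 0)/2 = 8/2 = 4.
(Structurally: 1 ring(s) + 3 π bond(s) = 4.)

4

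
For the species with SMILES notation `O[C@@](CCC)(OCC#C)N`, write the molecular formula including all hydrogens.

Heavy atoms from the SMILES: 7 C, 1 N, 2 O.
Implicit hydrogens by atom environment:
  3 × C: 2 H each → 6
  2 × C: no H
  1 × C: 3 H
  1 × C: 1 H
  1 × N: 2 H
  1 × O: 1 H
  1 × O: no H
  Total hydrogens = 13.
Molecular formula: C7H13NO2

C7H13NO2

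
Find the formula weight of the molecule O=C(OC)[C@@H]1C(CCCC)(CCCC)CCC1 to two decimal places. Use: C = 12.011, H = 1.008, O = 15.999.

240.39

Molecular formula: C15H28O2.
M = 15×12.011 + 28×1.008 + 2×15.999 = 240.39 g/mol.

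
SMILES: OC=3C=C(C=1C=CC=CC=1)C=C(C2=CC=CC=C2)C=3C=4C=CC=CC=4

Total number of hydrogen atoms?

Hydrogens are implicit in SMILES; fill each atom to its normal valence:
  17 × C (aromatic): 1 H each → 17
  7 × C (aromatic): no H
  1 × O: 1 H
  Total hydrogens = 18.

18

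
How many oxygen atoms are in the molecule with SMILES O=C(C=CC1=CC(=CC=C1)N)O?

2

The symbol for oxygen appears 2 times in the SMILES.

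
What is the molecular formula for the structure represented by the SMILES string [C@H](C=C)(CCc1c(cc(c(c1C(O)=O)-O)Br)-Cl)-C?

Heavy atoms from the SMILES: 1 Br, 13 C, 1 Cl, 3 O.
Implicit hydrogens by atom environment:
  5 × C (aromatic): no H
  3 × C: 2 H each → 6
  2 × C: 1 H each → 2
  2 × O: 1 H each → 2
  1 × Br: no H
  1 × C: 3 H
  1 × C (aromatic): 1 H
  1 × C: no H
  1 × Cl: no H
  1 × O: no H
  Total hydrogens = 14.
Molecular formula: C13H14BrClO3

C13H14BrClO3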